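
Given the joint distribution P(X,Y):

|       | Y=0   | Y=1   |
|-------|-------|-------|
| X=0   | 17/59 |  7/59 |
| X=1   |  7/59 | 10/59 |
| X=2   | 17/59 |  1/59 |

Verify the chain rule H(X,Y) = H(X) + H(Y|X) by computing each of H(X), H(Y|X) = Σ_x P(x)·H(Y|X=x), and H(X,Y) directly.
H(X) = 1.5676 bits, H(Y|X) = 0.7303 bits, H(X,Y) = 2.2980 bits

Marginal of X (row sums):
  P(X=0) = 17/59 + 7/59 = 24/59
  P(X=1) = 7/59 + 10/59 = 17/59
  P(X=2) = 17/59 + 1/59 = 18/59
H(X) = -[(24/59)·log₂(24/59) + (17/59)·log₂(17/59) + (18/59)·log₂(18/59)]
  = 0.527870 + 0.517255 + 0.522524 = 1.5676 bits

H(Y|X) = Σ_x P(x)·H(Y|X=x):
  X=0: P(X=0) = 24/59, P(Y|X=0) = (17/24, 7/24) → H(Y|X=0) = 0.870864
  X=1: P(X=1) = 17/59, P(Y|X=1) = (7/17, 10/17) → H(Y|X=1) = 0.977418
  X=2: P(X=2) = 18/59, P(Y|X=2) = (17/18, 1/18) → H(Y|X=2) = 0.309543
H(Y|X) = (24/59)·0.870864 + (17/59)·0.977418 + (18/59)·0.309543 = 0.7303 bits

H(X,Y) = -Σ_{x,y} P(x,y) log₂ P(x,y). Per-cell terms -P(x,y)·log₂P(x,y):
  X=0: 0.517255, 0.364865
  X=1: 0.364865, 0.434019
  X=2: 0.517255, 0.099706
Sum of the 6 terms: H(X,Y) = 2.2980 bits

Chain rule check:
  H(X) + H(Y|X) = 1.5676 + 0.7303 = 2.2979 bits
  H(X,Y) = 2.2980 bits
✓ Chain rule verified (Δ = 0.0001 is 4-dp rounding noise: each of the three values was rounded independently).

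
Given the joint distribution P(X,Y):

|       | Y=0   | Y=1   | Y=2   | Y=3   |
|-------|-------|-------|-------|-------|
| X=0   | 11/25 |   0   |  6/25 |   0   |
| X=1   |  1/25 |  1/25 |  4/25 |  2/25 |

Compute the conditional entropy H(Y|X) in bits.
1.1969 bits

H(Y|X) = H(X,Y) - H(X)

H(X,Y) = -Σ_{x,y} P(x,y) log₂ P(x,y). Per-cell terms -P(x,y)·log₂P(x,y):
  X=0: 0.52115, 0.00000, 0.49413, 0.00000
  X=1: 0.18575, 0.18575, 0.42302, 0.29151
  (cells with P = 0 contribute 0)
Sum of the 8 terms: H(X,Y) = 2.1013 bits

Marginal of X (row sums):
  P(X=0) = 11/25 + 0 + 6/25 + 0 = 17/25
  P(X=1) = 1/25 + 1/25 + 4/25 + 2/25 = 8/25
H(X) = -[(17/25)·log₂(17/25) + (8/25)·log₂(8/25)]
  = 0.37835 + 0.52603 = 0.9044 bits

H(Y|X) = H(X,Y) - H(X) = 2.1013 - 0.9044 = 1.1969 bits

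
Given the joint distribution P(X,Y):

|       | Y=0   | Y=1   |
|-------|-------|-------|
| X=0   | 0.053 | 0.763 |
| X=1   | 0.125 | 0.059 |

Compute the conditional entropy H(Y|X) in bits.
0.4495 bits

H(Y|X) = H(X,Y) - H(X)

H(X,Y) = -Σ_{x,y} P(x,y) log₂ P(x,y). Per-cell terms -P(x,y)·log₂P(x,y):
  X=0: 0.224607, 0.297757
  X=1: 0.375000, 0.240905
Sum of the 4 terms: H(X,Y) = 1.13827 bits

Marginal of X (row sums):
  P(X=0) = 0.053 + 0.763 = 0.816
  P(X=1) = 0.125 + 0.059 = 0.184
H(X) = -[0.816·log₂(0.816) + 0.184·log₂(0.184)]
  = 0.239381 + 0.449369 = 0.68875 bits

H(Y|X) = H(X,Y) - H(X) = 1.13827 - 0.68875 = 0.4495 bits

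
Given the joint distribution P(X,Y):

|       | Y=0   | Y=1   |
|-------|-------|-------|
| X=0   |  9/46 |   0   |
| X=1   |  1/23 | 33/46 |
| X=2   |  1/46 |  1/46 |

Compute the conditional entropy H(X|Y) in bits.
0.4130 bits

H(X|Y) = H(X,Y) - H(Y)

H(X,Y) = -Σ_{x,y} P(x,y) log₂ P(x,y). Per-cell terms -P(x,y)·log₂P(x,y):
  X=0: 0.460494, 0.000000
  X=1: 0.196677, 0.343751
  X=2: 0.120077, 0.120077
  (cells with P = 0 contribute 0)
Sum of the 6 terms: H(X,Y) = 1.24108 bits

Marginal of Y (column sums):
  P(Y=0) = 9/46 + 1/23 + 1/46 = 6/23
  P(Y=1) = 0 + 33/46 + 1/46 = 17/23
H(Y) = -[(6/23)·log₂(6/23) + (17/23)·log₂(17/23)]
  = 0.505722 + 0.322334 = 0.82806 bits

H(X|Y) = H(X,Y) - H(Y) = 1.24108 - 0.82806 = 0.4130 bits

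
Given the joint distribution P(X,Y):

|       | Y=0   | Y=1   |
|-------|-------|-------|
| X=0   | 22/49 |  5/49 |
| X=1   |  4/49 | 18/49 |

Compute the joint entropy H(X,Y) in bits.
1.6805 bits

H(X,Y) = -Σ_{x,y} P(x,y) log₂ P(x,y). Per-cell terms -P(x,y)·log₂P(x,y):
  X=0: 0.5187, 0.3360
  X=1: 0.2951, 0.5307
Sum of the 4 terms: H(X,Y) = 1.6805 bits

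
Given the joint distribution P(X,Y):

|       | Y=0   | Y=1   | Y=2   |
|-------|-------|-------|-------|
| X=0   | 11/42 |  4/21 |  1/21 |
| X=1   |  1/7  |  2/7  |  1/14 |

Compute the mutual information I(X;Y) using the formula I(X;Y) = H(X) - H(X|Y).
0.0429 bits

I(X;Y) = H(X) - H(X|Y)

Marginal of X (row sums):
  P(X=0) = 11/42 + 4/21 + 1/21 = 1/2
  P(X=1) = 1/7 + 2/7 + 1/14 = 1/2
H(X) = -[(1/2)·log₂(1/2) + (1/2)·log₂(1/2)]
  = 0.5000 + 0.5000 = 1.0000 bits

Marginal of Y (column sums):
  P(Y=0) = 11/42 + 1/7 = 17/42
  P(Y=1) = 4/21 + 2/7 = 10/21
  P(Y=2) = 1/21 + 1/14 = 5/42
H(X|Y) = Σ_y P(y)·H(X|Y=y):
  Y=0: P(Y=0) = 17/42, P(X|Y=0) = (11/17, 6/17) → H(X|Y=0) = 0.9367
  Y=1: P(Y=1) = 10/21, P(X|Y=1) = (2/5, 3/5) → H(X|Y=1) = 0.9710
  Y=2: P(Y=2) = 5/42, P(X|Y=2) = (2/5, 3/5) → H(X|Y=2) = 0.9710
H(X|Y) = (17/42)·0.9367 + (10/21)·0.9710 + (5/42)·0.9710 = 0.9571 bits

I(X;Y) = H(X) - H(X|Y) = 1.0000 - 0.9571 = 0.0429 bits

Cross-check via I(X;Y) = H(X) + H(Y) - H(X,Y): computing H(Y) from the column sums and H(X,Y) from the 6 cells in the same way gives H(Y) = 1.4034 bits and H(X,Y) = 2.3605 bits, so
I(X;Y) = 1.0000 + 1.4034 - 2.3605 = 0.0429 bits ✓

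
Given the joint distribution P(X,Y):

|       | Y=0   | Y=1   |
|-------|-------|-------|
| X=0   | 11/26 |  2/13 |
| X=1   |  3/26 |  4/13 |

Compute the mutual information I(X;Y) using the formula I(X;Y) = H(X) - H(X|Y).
0.1554 bits

I(X;Y) = H(X) - H(X|Y)

Marginal of X (row sums):
  P(X=0) = 11/26 + 2/13 = 15/26
  P(X=1) = 3/26 + 4/13 = 11/26
H(X) = -[(15/26)·log₂(15/26) + (11/26)·log₂(11/26)]
  = 0.45782 + 0.52504 = 0.9829 bits

Marginal of Y (column sums):
  P(Y=0) = 11/26 + 3/26 = 7/13
  P(Y=1) = 2/13 + 4/13 = 6/13
H(X|Y) = Σ_y P(y)·H(X|Y=y):
  Y=0: P(Y=0) = 7/13, P(X|Y=0) = (11/14, 3/14) → H(X|Y=0) = 0.74960
  Y=1: P(Y=1) = 6/13, P(X|Y=1) = (1/3, 2/3) → H(X|Y=1) = 0.91830
H(X|Y) = (7/13)·0.74960 + (6/13)·0.91830 = 0.8275 bits

I(X;Y) = H(X) - H(X|Y) = 0.9829 - 0.8275 = 0.1554 bits

Cross-check via I(X;Y) = H(X) + H(Y) - H(X,Y): computing H(Y) from the column sums and H(X,Y) from the 4 cells in the same way gives H(Y) = 0.9957 bits and H(X,Y) = 1.8232 bits, so
I(X;Y) = 0.9829 + 0.9957 - 1.8232 = 0.1554 bits ✓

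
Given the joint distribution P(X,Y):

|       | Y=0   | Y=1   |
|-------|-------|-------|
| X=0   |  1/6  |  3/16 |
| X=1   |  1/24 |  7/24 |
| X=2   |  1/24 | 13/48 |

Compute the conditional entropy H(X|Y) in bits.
1.4833 bits

H(X|Y) = H(X,Y) - H(Y)

H(X,Y) = -Σ_{x,y} P(x,y) log₂ P(x,y). Per-cell terms -P(x,y)·log₂P(x,y):
  X=0: 0.43083, 0.45282
  X=1: 0.19104, 0.51847
  X=2: 0.19104, 0.51039
Sum of the 6 terms: H(X,Y) = 2.2946 bits

Marginal of Y (column sums):
  P(Y=0) = 1/6 + 1/24 + 1/24 = 1/4
  P(Y=1) = 3/16 + 7/24 + 13/48 = 3/4
H(Y) = -[(1/4)·log₂(1/4) + (3/4)·log₂(3/4)]
  = 0.50000 + 0.31128 = 0.8113 bits

H(X|Y) = H(X,Y) - H(Y) = 2.2946 - 0.8113 = 1.4833 bits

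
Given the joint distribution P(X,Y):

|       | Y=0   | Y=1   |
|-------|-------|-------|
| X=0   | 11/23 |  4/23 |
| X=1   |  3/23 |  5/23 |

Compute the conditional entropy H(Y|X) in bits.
0.8776 bits

H(Y|X) = H(X,Y) - H(X)

H(X,Y) = -Σ_{x,y} P(x,y) log₂ P(x,y). Per-cell terms -P(x,y)·log₂P(x,y):
  X=0: 0.5089, 0.4389
  X=1: 0.3833, 0.4786
Sum of the 4 terms: H(X,Y) = 1.8097 bits

Marginal of X (row sums):
  P(X=0) = 11/23 + 4/23 = 15/23
  P(X=1) = 3/23 + 5/23 = 8/23
H(X) = -[(15/23)·log₂(15/23) + (8/23)·log₂(8/23)]
  = 0.4022 + 0.5299 = 0.9321 bits

H(Y|X) = H(X,Y) - H(X) = 1.8097 - 0.9321 = 0.8776 bits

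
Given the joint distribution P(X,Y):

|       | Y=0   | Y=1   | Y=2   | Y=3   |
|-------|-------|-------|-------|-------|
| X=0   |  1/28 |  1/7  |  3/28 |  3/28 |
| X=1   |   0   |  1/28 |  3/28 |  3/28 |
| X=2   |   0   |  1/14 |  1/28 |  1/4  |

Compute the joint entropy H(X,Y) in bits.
3.0691 bits

H(X,Y) = -Σ_{x,y} P(x,y) log₂ P(x,y). Per-cell terms -P(x,y)·log₂P(x,y):
  X=0: 0.17169, 0.40105, 0.34526, 0.34526
  X=1: 0.00000, 0.17169, 0.34526, 0.34526
  X=2: 0.00000, 0.27195, 0.17169, 0.50000
  (cells with P = 0 contribute 0)
Sum of the 12 terms: H(X,Y) = 3.0691 bits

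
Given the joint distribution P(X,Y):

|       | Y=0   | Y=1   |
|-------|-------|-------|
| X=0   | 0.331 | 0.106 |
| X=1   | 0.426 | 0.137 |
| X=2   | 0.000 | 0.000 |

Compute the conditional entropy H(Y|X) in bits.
0.8000 bits

H(Y|X) = H(X,Y) - H(X)

H(X,Y) = -Σ_{x,y} P(x,y) log₂ P(x,y). Per-cell terms -P(x,y)·log₂P(x,y):
  X=0: 0.5280, 0.3432
  X=1: 0.5244, 0.3929
  X=2: 0.0000, 0.0000
  (cells with P = 0 contribute 0)
Sum of the 6 terms: H(X,Y) = 1.7885 bits

Marginal of X (row sums):
  P(X=0) = 0.331 + 0.106 = 0.437
  P(X=1) = 0.426 + 0.137 = 0.563
  P(X=2) = 0.000 + 0.000 = 0.000
H(X) = -[0.437·log₂(0.437) + 0.563·log₂(0.563)]   (outcomes with P = 0 contribute 0)
  = 0.5219 + 0.4666 = 0.9885 bits

H(Y|X) = H(X,Y) - H(X) = 1.7885 - 0.9885 = 0.8000 bits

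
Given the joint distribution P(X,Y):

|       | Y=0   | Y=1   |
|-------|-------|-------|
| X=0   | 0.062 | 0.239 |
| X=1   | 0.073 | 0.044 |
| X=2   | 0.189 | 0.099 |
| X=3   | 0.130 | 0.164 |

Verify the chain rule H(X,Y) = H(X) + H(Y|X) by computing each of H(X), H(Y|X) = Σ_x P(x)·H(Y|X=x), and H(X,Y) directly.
H(X) = 1.9200 bits, H(Y|X) = 0.8911 bits, H(X,Y) = 2.8111 bits

Marginal of X (row sums):
  P(X=0) = 0.062 + 0.239 = 0.301
  P(X=1) = 0.073 + 0.044 = 0.117
  P(X=2) = 0.189 + 0.099 = 0.288
  P(X=3) = 0.130 + 0.164 = 0.294
H(X) = -[0.301·log₂(0.301) + 0.117·log₂(0.117) + 0.288·log₂(0.288) + 0.294·log₂(0.294)]
  = 0.5214 + 0.3622 + 0.5172 + 0.5192 = 1.9200 bits

H(Y|X) = Σ_x P(x)·H(Y|X=x):
  X=0: P(X=0) = 0.301, P(Y|X=0) = (62/301, 239/301) → H(Y|X=0) = 0.7337
  X=1: P(X=1) = 0.117, P(Y|X=1) = (73/117, 44/117) → H(Y|X=1) = 0.9552
  X=2: P(X=2) = 0.288, P(Y|X=2) = (21/32, 11/32) → H(Y|X=2) = 0.9284
  X=3: P(X=3) = 0.294, P(Y|X=3) = (65/147, 82/147) → H(Y|X=3) = 0.9903
H(Y|X) = 0.301·0.7337 + 0.117·0.9552 + 0.288·0.9284 + 0.294·0.9903 = 0.8911 bits

H(X,Y) = -Σ_{x,y} P(x,y) log₂ P(x,y). Per-cell terms -P(x,y)·log₂P(x,y):
  X=0: 0.2487, 0.4935
  X=1: 0.2756, 0.1983
  X=2: 0.4543, 0.3303
  X=3: 0.3826, 0.4278
Sum of the 8 terms: H(X,Y) = 2.8111 bits

Chain rule check:
  H(X) + H(Y|X) = 1.9200 + 0.8911 = 2.8111 bits
  H(X,Y) = 2.8111 bits
✓ Chain rule verified.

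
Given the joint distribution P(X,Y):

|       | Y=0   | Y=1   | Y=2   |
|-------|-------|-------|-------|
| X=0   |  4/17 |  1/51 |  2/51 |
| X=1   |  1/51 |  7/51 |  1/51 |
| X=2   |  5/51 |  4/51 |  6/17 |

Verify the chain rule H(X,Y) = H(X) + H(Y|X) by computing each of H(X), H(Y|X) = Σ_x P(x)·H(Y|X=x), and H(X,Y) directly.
H(X) = 1.4466 bits, H(Y|X) = 1.1015 bits, H(X,Y) = 2.5481 bits

Marginal of X (row sums):
  P(X=0) = 4/17 + 1/51 + 2/51 = 5/17
  P(X=1) = 1/51 + 7/51 + 1/51 = 3/17
  P(X=2) = 5/51 + 4/51 + 6/17 = 9/17
H(X) = -[(5/17)·log₂(5/17) + (3/17)·log₂(3/17) + (9/17)·log₂(9/17)]
  = 0.519275 + 0.441618 + 0.485755 = 1.4466 bits

H(Y|X) = Σ_x P(x)·H(Y|X=x):
  X=0: P(X=0) = 5/17, P(Y|X=0) = (4/5, 1/15, 2/15) → H(Y|X=0) = 0.905587
  X=1: P(X=1) = 3/17, P(Y|X=1) = (1/9, 7/9, 1/9) → H(Y|X=1) = 0.986427
  X=2: P(X=2) = 9/17, P(Y|X=2) = (5/27, 4/27, 2/3) → H(Y|X=2) = 1.248655
H(Y|X) = (5/17)·0.905587 + (3/17)·0.986427 + (9/17)·1.248655 = 1.1015 bits

H(X,Y) = -Σ_{x,y} P(x,y) log₂ P(x,y). Per-cell terms -P(x,y)·log₂P(x,y):
  X=0: 0.491168, 0.111224, 0.183232
  X=1: 0.111224, 0.393245, 0.111224
  X=2: 0.328480, 0.288033, 0.530294
Sum of the 9 terms: H(X,Y) = 2.5481 bits

Chain rule check:
  H(X) + H(Y|X) = 1.4466 + 1.1015 = 2.5481 bits
  H(X,Y) = 2.5481 bits
✓ Chain rule verified.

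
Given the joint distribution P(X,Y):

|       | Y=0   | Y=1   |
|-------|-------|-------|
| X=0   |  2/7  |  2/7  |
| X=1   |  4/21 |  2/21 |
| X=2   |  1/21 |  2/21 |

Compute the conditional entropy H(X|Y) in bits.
1.3454 bits

H(X|Y) = H(X,Y) - H(Y)

H(X,Y) = -Σ_{x,y} P(x,y) log₂ P(x,y). Per-cell terms -P(x,y)·log₂P(x,y):
  X=0: 0.51639, 0.51639
  X=1: 0.45568, 0.32308
  X=2: 0.20916, 0.32308
Sum of the 6 terms: H(X,Y) = 2.3438 bits

Marginal of Y (column sums):
  P(Y=0) = 2/7 + 4/21 + 1/21 = 11/21
  P(Y=1) = 2/7 + 2/21 + 2/21 = 10/21
H(Y) = -[(11/21)·log₂(11/21) + (10/21)·log₂(10/21)]
  = 0.48865 + 0.50971 = 0.9984 bits

H(X|Y) = H(X,Y) - H(Y) = 2.3438 - 0.9984 = 1.3454 bits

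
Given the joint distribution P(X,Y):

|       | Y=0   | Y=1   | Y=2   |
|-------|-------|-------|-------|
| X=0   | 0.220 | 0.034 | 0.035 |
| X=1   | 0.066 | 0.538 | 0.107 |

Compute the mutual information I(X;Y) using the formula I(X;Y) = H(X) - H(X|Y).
0.3441 bits

I(X;Y) = H(X) - H(X|Y)

Marginal of X (row sums):
  P(X=0) = 0.220 + 0.034 + 0.035 = 0.289
  P(X=1) = 0.066 + 0.538 + 0.107 = 0.711
H(X) = -[0.289·log₂(0.289) + 0.711·log₂(0.711)]
  = 0.51756 + 0.34987 = 0.8674 bits

Marginal of Y (column sums):
  P(Y=0) = 0.220 + 0.066 = 0.286
  P(Y=1) = 0.034 + 0.538 = 0.572
  P(Y=2) = 0.035 + 0.107 = 0.142
H(X|Y) = Σ_y P(y)·H(X|Y=y):
  Y=0: P(Y=0) = 0.286, P(X|Y=0) = (10/13, 3/13) → H(X|Y=0) = 0.77935
  Y=1: P(Y=1) = 0.572, P(X|Y=1) = (17/286, 269/286) → H(X|Y=1) = 0.32522
  Y=2: P(Y=2) = 0.142, P(X|Y=2) = (35/142, 107/142) → H(X|Y=2) = 0.80565
H(X|Y) = 0.286·0.77935 + 0.572·0.32522 + 0.142·0.80565 = 0.5233 bits

I(X;Y) = H(X) - H(X|Y) = 0.8674 - 0.5233 = 0.3441 bits

Cross-check via I(X;Y) = H(X) + H(Y) - H(X,Y): computing H(Y) from the column sums and H(X,Y) from the 6 cells in the same way gives H(Y) = 1.3774 bits and H(X,Y) = 1.9007 bits, so
I(X;Y) = 0.8674 + 1.3774 - 1.9007 = 0.3441 bits ✓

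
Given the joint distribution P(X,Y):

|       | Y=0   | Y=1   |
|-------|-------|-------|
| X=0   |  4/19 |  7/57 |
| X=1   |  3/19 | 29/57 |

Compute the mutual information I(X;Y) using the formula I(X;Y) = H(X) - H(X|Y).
0.1065 bits

I(X;Y) = H(X) - H(X|Y)

Marginal of X (row sums):
  P(X=0) = 4/19 + 7/57 = 1/3
  P(X=1) = 3/19 + 29/57 = 2/3
H(X) = -[(1/3)·log₂(1/3) + (2/3)·log₂(2/3)]
  = 0.5283 + 0.3900 = 0.9183 bits

Marginal of Y (column sums):
  P(Y=0) = 4/19 + 3/19 = 7/19
  P(Y=1) = 7/57 + 29/57 = 12/19
H(X|Y) = Σ_y P(y)·H(X|Y=y):
  Y=0: P(Y=0) = 7/19, P(X|Y=0) = (4/7, 3/7) → H(X|Y=0) = 0.9852
  Y=1: P(Y=1) = 12/19, P(X|Y=1) = (7/36, 29/36) → H(X|Y=1) = 0.7107
H(X|Y) = (7/19)·0.9852 + (12/19)·0.7107 = 0.8118 bits

I(X;Y) = H(X) - H(X|Y) = 0.9183 - 0.8118 = 0.1065 bits

Cross-check via I(X;Y) = H(X) + H(Y) - H(X,Y): computing H(Y) from the column sums and H(X,Y) from the 4 cells in the same way gives H(Y) = 0.9495 bits and H(X,Y) = 1.7613 bits, so
I(X;Y) = 0.9183 + 0.9495 - 1.7613 = 0.1065 bits ✓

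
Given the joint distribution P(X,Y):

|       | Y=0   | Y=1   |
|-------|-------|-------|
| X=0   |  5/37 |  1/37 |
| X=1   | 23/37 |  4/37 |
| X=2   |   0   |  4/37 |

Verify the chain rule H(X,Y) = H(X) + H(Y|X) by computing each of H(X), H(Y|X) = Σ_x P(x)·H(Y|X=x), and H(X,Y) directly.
H(X) = 1.1043 bits, H(Y|X) = 0.5470 bits, H(X,Y) = 1.6513 bits

Marginal of X (row sums):
  P(X=0) = 5/37 + 1/37 = 6/37
  P(X=1) = 23/37 + 4/37 = 27/37
  P(X=2) = 0 + 4/37 = 4/37
H(X) = -[(6/37)·log₂(6/37) + (27/37)·log₂(27/37) + (4/37)·log₂(4/37)]
  = 0.42559 + 0.33171 + 0.34697 = 1.1043 bits

H(Y|X) = Σ_x P(x)·H(Y|X=x):
  X=0: P(X=0) = 6/37, P(Y|X=0) = (5/6, 1/6) → H(Y|X=0) = 0.65002
  X=1: P(X=1) = 27/37, P(Y|X=1) = (23/27, 4/27) → H(Y|X=1) = 0.60519
  X=2: P(X=2) = 4/37, P(Y|X=2) = (0, 1) → H(Y|X=2) = 0.00000
H(Y|X) = (6/37)·0.65002 + (27/37)·0.60519 + (4/37)·0.00000 = 0.5470 bits

H(X,Y) = -Σ_{x,y} P(x,y) log₂ P(x,y). Per-cell terms -P(x,y)·log₂P(x,y):
  X=0: 0.39021, 0.14080
  X=1: 0.42636, 0.34697
  X=2: 0.00000, 0.34697
  (cells with P = 0 contribute 0)
Sum of the 6 terms: H(X,Y) = 1.6513 bits

Chain rule check:
  H(X) + H(Y|X) = 1.1043 + 0.5470 = 1.6513 bits
  H(X,Y) = 1.6513 bits
✓ Chain rule verified.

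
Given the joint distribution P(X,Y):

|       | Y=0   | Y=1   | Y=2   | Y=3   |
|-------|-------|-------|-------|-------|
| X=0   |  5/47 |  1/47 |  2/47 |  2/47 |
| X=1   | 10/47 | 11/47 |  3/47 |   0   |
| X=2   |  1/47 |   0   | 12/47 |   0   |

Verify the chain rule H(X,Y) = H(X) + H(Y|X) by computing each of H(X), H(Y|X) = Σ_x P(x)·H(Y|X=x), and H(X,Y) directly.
H(X) = 1.4830 bits, H(Y|X) = 1.2065 bits, H(X,Y) = 2.6895 bits

Marginal of X (row sums):
  P(X=0) = 5/47 + 1/47 + 2/47 + 2/47 = 10/47
  P(X=1) = 10/47 + 11/47 + 3/47 + 0 = 24/47
  P(X=2) = 1/47 + 0 + 12/47 + 0 = 13/47
H(X) = -[(10/47)·log₂(10/47) + (24/47)·log₂(24/47) + (13/47)·log₂(13/47)]
  = 0.47503 + 0.49513 + 0.51285 = 1.4830 bits

H(Y|X) = Σ_x P(x)·H(Y|X=x):
  X=0: P(X=0) = 10/47, P(Y|X=0) = (1/2, 1/10, 1/5, 1/5) → H(Y|X=0) = 1.76096
  X=1: P(X=1) = 24/47, P(Y|X=1) = (5/12, 11/24, 1/8, 0) → H(Y|X=1) = 1.41713
  X=2: P(X=2) = 13/47, P(Y|X=2) = (1/13, 0, 12/13, 0) → H(Y|X=2) = 0.39124
H(Y|X) = (10/47)·1.76096 + (24/47)·1.41713 + (13/47)·0.39124 = 1.2065 bits

H(X,Y) = -Σ_{x,y} P(x,y) log₂ P(x,y). Per-cell terms -P(x,y)·log₂P(x,y):
  X=0: 0.34390, 0.11818, 0.19381, 0.19381
  X=1: 0.47503, 0.49036, 0.25338, 0.00000
  X=2: 0.11818, 0.00000, 0.50288, 0.00000
  (cells with P = 0 contribute 0)
Sum of the 12 terms: H(X,Y) = 2.6895 bits

Chain rule check:
  H(X) + H(Y|X) = 1.4830 + 1.2065 = 2.6895 bits
  H(X,Y) = 2.6895 bits
✓ Chain rule verified.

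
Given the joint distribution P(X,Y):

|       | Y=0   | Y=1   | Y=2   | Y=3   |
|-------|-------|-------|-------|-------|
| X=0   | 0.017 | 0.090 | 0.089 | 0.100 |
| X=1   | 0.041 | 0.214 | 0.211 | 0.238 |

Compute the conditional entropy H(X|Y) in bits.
0.8763 bits

H(X|Y) = H(X,Y) - H(Y)

H(X,Y) = -Σ_{x,y} P(x,y) log₂ P(x,y). Per-cell terms -P(x,y)·log₂P(x,y):
  X=0: 0.099931, 0.312654, 0.310615, 0.332193
  X=1: 0.188938, 0.476004, 0.473629, 0.492890
Sum of the 8 terms: H(X,Y) = 2.68685 bits

Marginal of Y (column sums):
  P(Y=0) = 0.017 + 0.041 = 0.058
  P(Y=1) = 0.090 + 0.214 = 0.304
  P(Y=2) = 0.089 + 0.211 = 0.300
  P(Y=3) = 0.100 + 0.238 = 0.338
H(Y) = -[0.058·log₂(0.058) + 0.304·log₂(0.304) + 0.300·log₂(0.300) + 0.338·log₂(0.338)]
  = 0.238253 + 0.522228 + 0.521090 + 0.528938 = 1.81051 bits

H(X|Y) = H(X,Y) - H(Y) = 2.68685 - 1.81051 = 0.8763 bits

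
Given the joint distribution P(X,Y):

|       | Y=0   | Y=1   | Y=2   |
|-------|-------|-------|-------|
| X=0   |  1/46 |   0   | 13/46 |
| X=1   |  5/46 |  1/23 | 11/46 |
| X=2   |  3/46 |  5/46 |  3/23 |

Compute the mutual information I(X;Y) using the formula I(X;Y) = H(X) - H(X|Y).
0.1886 bits

I(X;Y) = H(X) - H(X|Y)

Marginal of X (row sums):
  P(X=0) = 1/46 + 0 + 13/46 = 7/23
  P(X=1) = 5/46 + 1/23 + 11/46 = 9/23
  P(X=2) = 3/46 + 5/46 + 3/23 = 7/23
H(X) = -[(7/23)·log₂(7/23) + (9/23)·log₂(9/23) + (7/23)·log₂(7/23)]
  = 0.5223 + 0.5297 + 0.5223 = 1.5743 bits

Marginal of Y (column sums):
  P(Y=0) = 1/46 + 5/46 + 3/46 = 9/46
  P(Y=1) = 0 + 1/23 + 5/46 = 7/46
  P(Y=2) = 13/46 + 11/46 + 3/23 = 15/23
H(X|Y) = Σ_y P(y)·H(X|Y=y):
  Y=0: P(Y=0) = 9/46, P(X|Y=0) = (1/9, 5/9, 1/3) → H(X|Y=0) = 1.3516
  Y=1: P(Y=1) = 7/46, P(X|Y=1) = (0, 2/7, 5/7) → H(X|Y=1) = 0.8631
  Y=2: P(Y=2) = 15/23, P(X|Y=2) = (13/30, 11/30, 1/5) → H(X|Y=2) = 1.5179
H(X|Y) = (9/46)·1.3516 + (7/46)·0.8631 + (15/23)·1.5179 = 1.3857 bits

I(X;Y) = H(X) - H(X|Y) = 1.5743 - 1.3857 = 0.1886 bits

Cross-check via I(X;Y) = H(X) + H(Y) - H(X,Y): computing H(Y) from the column sums and H(X,Y) from the 9 cells in the same way gives H(Y) = 1.2760 bits and H(X,Y) = 2.6617 bits, so
I(X;Y) = 1.5743 + 1.2760 - 2.6617 = 0.1886 bits ✓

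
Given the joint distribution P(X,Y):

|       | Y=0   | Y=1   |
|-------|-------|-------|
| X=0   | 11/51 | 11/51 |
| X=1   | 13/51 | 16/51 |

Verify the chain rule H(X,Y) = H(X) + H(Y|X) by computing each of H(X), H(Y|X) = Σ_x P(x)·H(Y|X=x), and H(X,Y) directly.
H(X) = 0.9864 bits, H(Y|X) = 0.9956 bits, H(X,Y) = 1.9820 bits

Marginal of X (row sums):
  P(X=0) = 11/51 + 11/51 = 22/51
  P(X=1) = 13/51 + 16/51 = 29/51
H(X) = -[(22/51)·log₂(22/51) + (29/51)·log₂(29/51)]
  = 0.5233 + 0.4631 = 0.9864 bits

H(Y|X) = Σ_x P(x)·H(Y|X=x):
  X=0: P(X=0) = 22/51, P(Y|X=0) = (1/2, 1/2) → H(Y|X=0) = 1.0000
  X=1: P(X=1) = 29/51, P(Y|X=1) = (13/29, 16/29) → H(Y|X=1) = 0.9923
H(Y|X) = (22/51)·1.0000 + (29/51)·0.9923 = 0.9956 bits

H(X,Y) = -Σ_{x,y} P(x,y) log₂ P(x,y). Per-cell terms -P(x,y)·log₂P(x,y):
  X=0: 0.4773, 0.4773
  X=1: 0.5027, 0.5247
Sum of the 4 terms: H(X,Y) = 1.9820 bits

Chain rule check:
  H(X) + H(Y|X) = 0.9864 + 0.9956 = 1.9820 bits
  H(X,Y) = 1.9820 bits
✓ Chain rule verified.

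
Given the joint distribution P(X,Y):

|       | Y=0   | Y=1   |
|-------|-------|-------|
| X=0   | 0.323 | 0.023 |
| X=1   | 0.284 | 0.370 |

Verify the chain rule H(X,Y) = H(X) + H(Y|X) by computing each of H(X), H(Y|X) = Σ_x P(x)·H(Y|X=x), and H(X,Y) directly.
H(X) = 0.9304 bits, H(Y|X) = 0.7678 bits, H(X,Y) = 1.6983 bits

Marginal of X (row sums):
  P(X=0) = 0.323 + 0.023 = 0.346
  P(X=1) = 0.284 + 0.370 = 0.654
H(X) = -[0.346·log₂(0.346) + 0.654·log₂(0.654)]
  = 0.52978 + 0.40066 = 0.9304 bits

H(Y|X) = Σ_x P(x)·H(Y|X=x):
  X=0: P(X=0) = 0.346, P(Y|X=0) = (323/346, 23/346) → H(Y|X=0) = 0.35263
  X=1: P(X=1) = 0.654, P(Y|X=1) = (142/327, 185/327) → H(Y|X=1) = 0.98749
H(Y|X) = 0.346·0.35263 + 0.654·0.98749 = 0.7678 bits

H(X,Y) = -Σ_{x,y} P(x,y) log₂ P(x,y). Per-cell terms -P(x,y)·log₂P(x,y):
  X=0: 0.52662, 0.12517
  X=1: 0.51575, 0.53073
Sum of the 4 terms: H(X,Y) = 1.6983 bits

Chain rule check:
  H(X) + H(Y|X) = 0.9304 + 0.7678 = 1.6982 bits
  H(X,Y) = 1.6983 bits
✓ Chain rule verified (Δ = 0.0001 is 4-dp rounding noise: each of the three values was rounded independently).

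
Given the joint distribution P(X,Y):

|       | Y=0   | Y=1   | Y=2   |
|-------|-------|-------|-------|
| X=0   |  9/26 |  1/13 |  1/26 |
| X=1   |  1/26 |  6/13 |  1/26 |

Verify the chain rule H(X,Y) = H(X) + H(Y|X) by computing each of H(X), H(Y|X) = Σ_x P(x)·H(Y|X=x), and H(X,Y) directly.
H(X) = 0.9957 bits, H(Y|X) = 0.8759 bits, H(X,Y) = 1.8716 bits

Marginal of X (row sums):
  P(X=0) = 9/26 + 1/13 + 1/26 = 6/13
  P(X=1) = 1/26 + 6/13 + 1/26 = 7/13
H(X) = -[(6/13)·log₂(6/13) + (7/13)·log₂(7/13)]
  = 0.5148 + 0.4809 = 0.9957 bits

H(Y|X) = Σ_x P(x)·H(Y|X=x):
  X=0: P(X=0) = 6/13, P(Y|X=0) = (3/4, 1/6, 1/12) → H(Y|X=0) = 1.0409
  X=1: P(X=1) = 7/13, P(Y|X=1) = (1/14, 6/7, 1/14) → H(Y|X=1) = 0.7345
H(Y|X) = (6/13)·1.0409 + (7/13)·0.7345 = 0.8759 bits

H(X,Y) = -Σ_{x,y} P(x,y) log₂ P(x,y). Per-cell terms -P(x,y)·log₂P(x,y):
  X=0: 0.5298, 0.2846, 0.1808
  X=1: 0.1808, 0.5148, 0.1808
Sum of the 6 terms: H(X,Y) = 1.8716 bits

Chain rule check:
  H(X) + H(Y|X) = 0.9957 + 0.8759 = 1.8716 bits
  H(X,Y) = 1.8716 bits
✓ Chain rule verified.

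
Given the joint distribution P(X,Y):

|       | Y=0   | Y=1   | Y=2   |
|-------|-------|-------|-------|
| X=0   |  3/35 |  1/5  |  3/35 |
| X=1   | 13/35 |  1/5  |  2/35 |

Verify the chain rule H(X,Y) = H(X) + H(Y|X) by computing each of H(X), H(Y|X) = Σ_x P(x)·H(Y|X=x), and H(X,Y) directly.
H(X) = 0.9518 bits, H(Y|X) = 1.3513 bits, H(X,Y) = 2.3030 bits

Marginal of X (row sums):
  P(X=0) = 3/35 + 1/5 + 3/35 = 13/35
  P(X=1) = 13/35 + 1/5 + 2/35 = 22/35
H(X) = -[(13/35)·log₂(13/35) + (22/35)·log₂(22/35)]
  = 0.530713 + 0.421049 = 0.9518 bits

H(Y|X) = Σ_x P(x)·H(Y|X=x):
  X=0: P(X=0) = 13/35, P(Y|X=0) = (3/13, 7/13, 3/13) → H(Y|X=0) = 1.457266
  X=1: P(X=1) = 22/35, P(Y|X=1) = (13/22, 7/22, 1/11) → H(Y|X=1) = 1.288650
H(Y|X) = (13/35)·1.457266 + (22/35)·1.288650 = 1.3513 bits

H(X,Y) = -Σ_{x,y} P(x,y) log₂ P(x,y). Per-cell terms -P(x,y)·log₂P(x,y):
  X=0: 0.303799, 0.464386, 0.303799
  X=1: 0.530713, 0.464386, 0.235959
Sum of the 6 terms: H(X,Y) = 2.3030 bits

Chain rule check:
  H(X) + H(Y|X) = 0.9518 + 1.3513 = 2.3031 bits
  H(X,Y) = 2.3030 bits
✓ Chain rule verified (Δ = 0.0001 is 4-dp rounding noise: each of the three values was rounded independently).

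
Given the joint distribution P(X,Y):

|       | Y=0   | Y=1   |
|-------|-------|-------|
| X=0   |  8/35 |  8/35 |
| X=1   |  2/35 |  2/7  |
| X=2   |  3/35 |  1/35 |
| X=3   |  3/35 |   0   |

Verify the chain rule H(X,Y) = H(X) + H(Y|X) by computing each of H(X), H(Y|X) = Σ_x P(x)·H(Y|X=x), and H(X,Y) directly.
H(X) = 1.7072 bits, H(Y|X) = 0.7727 bits, H(X,Y) = 2.4799 bits

Marginal of X (row sums):
  P(X=0) = 8/35 + 8/35 = 16/35
  P(X=1) = 2/35 + 2/7 = 12/35
  P(X=2) = 3/35 + 1/35 = 4/35
  P(X=3) = 3/35 + 0 = 3/35
H(X) = -[(16/35)·log₂(16/35) + (12/35)·log₂(12/35) + (4/35)·log₂(4/35) + (3/35)·log₂(3/35)]
  = 0.516244 + 0.529481 + 0.357632 + 0.303799 = 1.7072 bits

H(Y|X) = Σ_x P(x)·H(Y|X=x):
  X=0: P(X=0) = 16/35, P(Y|X=0) = (1/2, 1/2) → H(Y|X=0) = 1.000000
  X=1: P(X=1) = 12/35, P(Y|X=1) = (1/6, 5/6) → H(Y|X=1) = 0.650022
  X=2: P(X=2) = 4/35, P(Y|X=2) = (3/4, 1/4) → H(Y|X=2) = 0.811278
  X=3: P(X=3) = 3/35, P(Y|X=3) = (1, 0) → H(Y|X=3) = 0.000000
H(Y|X) = (16/35)·1.000000 + (12/35)·0.650022 + (4/35)·0.811278 + (3/35)·0.000000 = 0.7727 bits

H(X,Y) = -Σ_{x,y} P(x,y) log₂ P(x,y). Per-cell terms -P(x,y)·log₂P(x,y):
  X=0: 0.486693, 0.486693
  X=1: 0.235959, 0.516387
  X=2: 0.303799, 0.146551
  X=3: 0.303799, 0.000000
  (cells with P = 0 contribute 0)
Sum of the 8 terms: H(X,Y) = 2.4799 bits

Chain rule check:
  H(X) + H(Y|X) = 1.7072 + 0.7727 = 2.4799 bits
  H(X,Y) = 2.4799 bits
✓ Chain rule verified.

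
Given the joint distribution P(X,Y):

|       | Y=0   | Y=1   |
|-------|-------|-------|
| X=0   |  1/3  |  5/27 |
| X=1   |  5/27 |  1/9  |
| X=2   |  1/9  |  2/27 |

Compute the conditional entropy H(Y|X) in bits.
0.9502 bits

H(Y|X) = H(X,Y) - H(X)

H(X,Y) = -Σ_{x,y} P(x,y) log₂ P(x,y). Per-cell terms -P(x,y)·log₂P(x,y):
  X=0: 0.52832, 0.45055
  X=1: 0.45055, 0.35221
  X=2: 0.35221, 0.27814
Sum of the 6 terms: H(X,Y) = 2.4120 bits

Marginal of X (row sums):
  P(X=0) = 1/3 + 5/27 = 14/27
  P(X=1) = 5/27 + 1/9 = 8/27
  P(X=2) = 1/9 + 2/27 = 5/27
H(X) = -[(14/27)·log₂(14/27) + (8/27)·log₂(8/27) + (5/27)·log₂(5/27)]
  = 0.49131 + 0.51997 + 0.45055 = 1.4618 bits

H(Y|X) = H(X,Y) - H(X) = 2.4120 - 1.4618 = 0.9502 bits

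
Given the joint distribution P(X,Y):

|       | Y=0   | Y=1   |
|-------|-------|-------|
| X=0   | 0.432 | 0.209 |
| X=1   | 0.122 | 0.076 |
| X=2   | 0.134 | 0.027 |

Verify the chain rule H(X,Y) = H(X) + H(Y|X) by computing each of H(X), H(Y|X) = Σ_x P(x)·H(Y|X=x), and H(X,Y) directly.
H(X) = 1.2981 bits, H(Y|X) = 0.8791 bits, H(X,Y) = 2.1772 bits

Marginal of X (row sums):
  P(X=0) = 0.432 + 0.209 = 0.641
  P(X=1) = 0.122 + 0.076 = 0.198
  P(X=2) = 0.134 + 0.027 = 0.161
H(X) = -[0.641·log₂(0.641) + 0.198·log₂(0.198) + 0.161·log₂(0.161)]
  = 0.41127 + 0.46261 + 0.42421 = 1.2981 bits

H(Y|X) = Σ_x P(x)·H(Y|X=x):
  X=0: P(X=0) = 0.641, P(Y|X=0) = (432/641, 209/641) → H(Y|X=0) = 0.91084
  X=1: P(X=1) = 0.198, P(Y|X=1) = (61/99, 38/99) → H(Y|X=1) = 0.96071
  X=2: P(X=2) = 0.161, P(Y|X=2) = (134/161, 27/161) → H(Y|X=2) = 0.65242
H(Y|X) = 0.641·0.91084 + 0.198·0.96071 + 0.161·0.65242 = 0.8791 bits

H(X,Y) = -Σ_{x,y} P(x,y) log₂ P(x,y). Per-cell terms -P(x,y)·log₂P(x,y):
  X=0: 0.52311, 0.47201
  X=1: 0.37028, 0.28256
  X=2: 0.38856, 0.14069
Sum of the 6 terms: H(X,Y) = 2.1772 bits

Chain rule check:
  H(X) + H(Y|X) = 1.2981 + 0.8791 = 2.1772 bits
  H(X,Y) = 2.1772 bits
✓ Chain rule verified.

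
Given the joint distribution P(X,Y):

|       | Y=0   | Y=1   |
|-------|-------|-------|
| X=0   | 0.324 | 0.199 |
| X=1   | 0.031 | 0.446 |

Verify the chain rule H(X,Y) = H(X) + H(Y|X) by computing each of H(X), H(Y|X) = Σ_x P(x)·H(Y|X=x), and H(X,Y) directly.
H(X) = 0.9985 bits, H(Y|X) = 0.6667 bits, H(X,Y) = 1.6652 bits

Marginal of X (row sums):
  P(X=0) = 0.324 + 0.199 = 0.523
  P(X=1) = 0.031 + 0.446 = 0.477
H(X) = -[0.523·log₂(0.523) + 0.477·log₂(0.477)]
  = 0.4891 + 0.5094 = 0.9985 bits

H(Y|X) = Σ_x P(x)·H(Y|X=x):
  X=0: P(X=0) = 0.523, P(Y|X=0) = (324/523, 199/523) → H(Y|X=0) = 0.9584
  X=1: P(X=1) = 0.477, P(Y|X=1) = (31/477, 446/477) → H(Y|X=1) = 0.3469
H(Y|X) = 0.523·0.9584 + 0.477·0.3469 = 0.6667 bits

H(X,Y) = -Σ_{x,y} P(x,y) log₂ P(x,y). Per-cell terms -P(x,y)·log₂P(x,y):
  X=0: 0.5268, 0.4635
  X=1: 0.1554, 0.5195
Sum of the 4 terms: H(X,Y) = 1.6652 bits

Chain rule check:
  H(X) + H(Y|X) = 0.9985 + 0.6667 = 1.6652 bits
  H(X,Y) = 1.6652 bits
✓ Chain rule verified.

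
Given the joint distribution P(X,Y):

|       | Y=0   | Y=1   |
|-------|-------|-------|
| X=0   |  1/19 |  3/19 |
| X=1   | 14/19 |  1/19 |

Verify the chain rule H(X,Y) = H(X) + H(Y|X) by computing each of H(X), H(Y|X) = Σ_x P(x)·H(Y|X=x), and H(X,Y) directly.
H(X) = 0.7425 bits, H(Y|X) = 0.4498 bits, H(X,Y) = 1.1923 bits

Marginal of X (row sums):
  P(X=0) = 1/19 + 3/19 = 4/19
  P(X=1) = 14/19 + 1/19 = 15/19
H(X) = -[(4/19)·log₂(4/19) + (15/19)·log₂(15/19)]
  = 0.47325 + 0.26924 = 0.7425 bits

H(Y|X) = Σ_x P(x)·H(Y|X=x):
  X=0: P(X=0) = 4/19, P(Y|X=0) = (1/4, 3/4) → H(Y|X=0) = 0.81128
  X=1: P(X=1) = 15/19, P(Y|X=1) = (14/15, 1/15) → H(Y|X=1) = 0.35336
H(Y|X) = (4/19)·0.81128 + (15/19)·0.35336 = 0.4498 bits

H(X,Y) = -Σ_{x,y} P(x,y) log₂ P(x,y). Per-cell terms -P(x,y)·log₂P(x,y):
  X=0: 0.22358, 0.42047
  X=1: 0.32463, 0.22358
Sum of the 4 terms: H(X,Y) = 1.1923 bits

Chain rule check:
  H(X) + H(Y|X) = 0.7425 + 0.4498 = 1.1923 bits
  H(X,Y) = 1.1923 bits
✓ Chain rule verified.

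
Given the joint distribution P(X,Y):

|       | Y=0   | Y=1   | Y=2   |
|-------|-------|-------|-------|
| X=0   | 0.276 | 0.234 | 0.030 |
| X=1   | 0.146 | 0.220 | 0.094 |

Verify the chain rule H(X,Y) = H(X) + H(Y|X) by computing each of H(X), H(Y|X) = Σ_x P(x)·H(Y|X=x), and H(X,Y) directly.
H(X) = 0.9954 bits, H(Y|X) = 1.3658 bits, H(X,Y) = 2.3612 bits

Marginal of X (row sums):
  P(X=0) = 0.276 + 0.234 + 0.030 = 0.540
  P(X=1) = 0.146 + 0.220 + 0.094 = 0.460
H(X) = -[0.540·log₂(0.540) + 0.460·log₂(0.460)]
  = 0.48004 + 0.51534 = 0.9954 bits

H(Y|X) = Σ_x P(x)·H(Y|X=x):
  X=0: P(X=0) = 0.540, P(Y|X=0) = (23/45, 13/30, 1/18) → H(Y|X=0) = 1.24936
  X=1: P(X=1) = 0.460, P(Y|X=1) = (73/230, 11/23, 47/230) → H(Y|X=1) = 1.50257
H(Y|X) = 0.540·1.24936 + 0.460·1.50257 = 1.3658 bits

H(X,Y) = -Σ_{x,y} P(x,y) log₂ P(x,y). Per-cell terms -P(x,y)·log₂P(x,y):
  X=0: 0.51260, 0.49033, 0.15177
  X=1: 0.40529, 0.48057, 0.32065
Sum of the 6 terms: H(X,Y) = 2.3612 bits

Chain rule check:
  H(X) + H(Y|X) = 0.9954 + 1.3658 = 2.3612 bits
  H(X,Y) = 2.3612 bits
✓ Chain rule verified.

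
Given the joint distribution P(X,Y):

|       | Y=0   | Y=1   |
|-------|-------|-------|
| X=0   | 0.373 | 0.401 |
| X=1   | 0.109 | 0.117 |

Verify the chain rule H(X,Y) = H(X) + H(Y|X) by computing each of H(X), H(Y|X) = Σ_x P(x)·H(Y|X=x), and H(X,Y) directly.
H(X) = 0.7710 bits, H(Y|X) = 0.9991 bits, H(X,Y) = 1.7700 bits

Marginal of X (row sums):
  P(X=0) = 0.373 + 0.401 = 0.774
  P(X=1) = 0.109 + 0.117 = 0.226
H(X) = -[0.774·log₂(0.774) + 0.226·log₂(0.226)]
  = 0.2861 + 0.4849 = 0.7710 bits

H(Y|X) = Σ_x P(x)·H(Y|X=x):
  X=0: P(X=0) = 0.774, P(Y|X=0) = (373/774, 401/774) → H(Y|X=0) = 0.9991
  X=1: P(X=1) = 0.226, P(Y|X=1) = (109/226, 117/226) → H(Y|X=1) = 0.9991
H(Y|X) = 0.774·0.9991 + 0.226·0.9991 = 0.9991 bits

H(X,Y) = -Σ_{x,y} P(x,y) log₂ P(x,y). Per-cell terms -P(x,y)·log₂P(x,y):
  X=0: 0.5307, 0.5286
  X=1: 0.3485, 0.3622
Sum of the 4 terms: H(X,Y) = 1.7700 bits

Chain rule check:
  H(X) + H(Y|X) = 0.7710 + 0.9991 = 1.7701 bits
  H(X,Y) = 1.7700 bits
✓ Chain rule verified (Δ = 0.0001 is 4-dp rounding noise: each of the three values was rounded independently).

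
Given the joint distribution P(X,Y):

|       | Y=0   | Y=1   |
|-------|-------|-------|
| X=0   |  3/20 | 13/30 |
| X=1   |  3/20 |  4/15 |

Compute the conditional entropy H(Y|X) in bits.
0.8725 bits

H(Y|X) = H(X,Y) - H(X)

H(X,Y) = -Σ_{x,y} P(x,y) log₂ P(x,y). Per-cell terms -P(x,y)·log₂P(x,y):
  X=0: 0.41054, 0.52280
  X=1: 0.41054, 0.50850
Sum of the 4 terms: H(X,Y) = 1.8524 bits

Marginal of X (row sums):
  P(X=0) = 3/20 + 13/30 = 7/12
  P(X=1) = 3/20 + 4/15 = 5/12
H(X) = -[(7/12)·log₂(7/12) + (5/12)·log₂(5/12)]
  = 0.45360 + 0.52626 = 0.9799 bits

H(Y|X) = H(X,Y) - H(X) = 1.8524 - 0.9799 = 0.8725 bits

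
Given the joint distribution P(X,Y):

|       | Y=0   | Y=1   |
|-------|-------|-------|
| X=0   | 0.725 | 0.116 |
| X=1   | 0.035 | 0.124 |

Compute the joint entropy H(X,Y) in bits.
1.2396 bits

H(X,Y) = -Σ_{x,y} P(x,y) log₂ P(x,y). Per-cell terms -P(x,y)·log₂P(x,y):
  X=0: 0.3364, 0.3605
  X=1: 0.1693, 0.3734
Sum of the 4 terms: H(X,Y) = 1.2396 bits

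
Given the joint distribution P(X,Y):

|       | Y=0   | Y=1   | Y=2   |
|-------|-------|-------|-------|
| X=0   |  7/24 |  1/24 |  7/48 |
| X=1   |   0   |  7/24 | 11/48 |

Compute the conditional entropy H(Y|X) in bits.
1.1214 bits

H(Y|X) = H(X,Y) - H(X)

H(X,Y) = -Σ_{x,y} P(x,y) log₂ P(x,y). Per-cell terms -P(x,y)·log₂P(x,y):
  X=0: 0.51847, 0.19104, 0.40507
  X=1: 0.00000, 0.51847, 0.48710
  (cells with P = 0 contribute 0)
Sum of the 6 terms: H(X,Y) = 2.12015 bits

Marginal of X (row sums):
  P(X=0) = 7/24 + 1/24 + 7/48 = 23/48
  P(X=1) = 0 + 7/24 + 11/48 = 25/48
H(X) = -[(23/48)·log₂(23/48) + (25/48)·log₂(25/48)]
  = 0.50859 + 0.49016 = 0.99875 bits

H(Y|X) = H(X,Y) - H(X) = 2.12015 - 0.99875 = 1.1214 bits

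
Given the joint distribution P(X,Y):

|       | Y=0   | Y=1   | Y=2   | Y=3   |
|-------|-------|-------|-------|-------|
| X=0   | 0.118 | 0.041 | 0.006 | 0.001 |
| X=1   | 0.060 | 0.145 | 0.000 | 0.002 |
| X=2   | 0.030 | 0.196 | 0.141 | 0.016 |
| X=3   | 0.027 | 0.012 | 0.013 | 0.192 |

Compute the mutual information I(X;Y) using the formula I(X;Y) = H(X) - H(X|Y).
0.7096 bits

I(X;Y) = H(X) - H(X|Y)

Marginal of X (row sums):
  P(X=0) = 0.118 + 0.041 + 0.006 + 0.001 = 0.166
  P(X=1) = 0.060 + 0.145 + 0.000 + 0.002 = 0.207
  P(X=2) = 0.030 + 0.196 + 0.141 + 0.016 = 0.383
  P(X=3) = 0.027 + 0.012 + 0.013 + 0.192 = 0.244
H(X) = -[0.166·log₂(0.166) + 0.207·log₂(0.207) + 0.383·log₂(0.383) + 0.244·log₂(0.244)]
  = 0.43006 + 0.47037 + 0.53030 + 0.49655 = 1.9273 bits

Marginal of Y (column sums):
  P(Y=0) = 0.118 + 0.060 + 0.030 + 0.027 = 0.235
  P(Y=1) = 0.041 + 0.145 + 0.196 + 0.012 = 0.394
  P(Y=2) = 0.006 + 0.000 + 0.141 + 0.013 = 0.160
  P(Y=3) = 0.001 + 0.002 + 0.016 + 0.192 = 0.211
H(X|Y) = Σ_y P(y)·H(X|Y=y):
  Y=0: P(Y=0) = 0.235, P(X|Y=0) = (118/235, 12/47, 6/47, 27/235) → H(X|Y=0) = 1.73969
  Y=1: P(Y=1) = 0.394, P(X|Y=1) = (41/394, 145/394, 98/197, 6/197) → H(X|Y=1) = 1.52497
  Y=2: P(Y=2) = 0.160, P(X|Y=2) = (3/80, 0, 141/160, 13/160) → H(X|Y=2) = 0.63260
  Y=3: P(Y=3) = 0.211, P(X|Y=3) = (1/211, 2/211, 16/211, 192/211) → H(X|Y=3) = 0.50635
H(X|Y) = 0.235·1.73969 + 0.394·1.52497 + 0.160·0.63260 + 0.211·0.50635 = 1.2177 bits

I(X;Y) = H(X) - H(X|Y) = 1.9273 - 1.2177 = 0.7096 bits

Cross-check via I(X;Y) = H(X) + H(Y) - H(X,Y): computing H(Y) from the column sums and H(X,Y) from the 16 cells in the same way gives H(Y) = 1.9171 bits and H(X,Y) = 3.1348 bits, so
I(X;Y) = 1.9273 + 1.9171 - 3.1348 = 0.7096 bits ✓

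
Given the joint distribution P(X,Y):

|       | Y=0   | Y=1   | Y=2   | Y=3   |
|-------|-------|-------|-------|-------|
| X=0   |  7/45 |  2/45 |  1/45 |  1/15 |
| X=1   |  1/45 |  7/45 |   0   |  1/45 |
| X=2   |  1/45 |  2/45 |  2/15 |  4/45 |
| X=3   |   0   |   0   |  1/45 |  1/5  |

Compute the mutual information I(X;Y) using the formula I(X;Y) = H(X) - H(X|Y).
0.6489 bits

I(X;Y) = H(X) - H(X|Y)

Marginal of X (row sums):
  P(X=0) = 7/45 + 2/45 + 1/45 + 1/15 = 13/45
  P(X=1) = 1/45 + 7/45 + 0 + 1/45 = 1/5
  P(X=2) = 1/45 + 2/45 + 2/15 + 4/45 = 13/45
  P(X=3) = 0 + 0 + 1/45 + 1/5 = 2/9
H(X) = -[(13/45)·log₂(13/45) + (1/5)·log₂(1/5) + (13/45)·log₂(13/45) + (2/9)·log₂(2/9)]
  = 0.517519 + 0.464386 + 0.517519 + 0.482206 = 1.98163 bits

Marginal of Y (column sums):
  P(Y=0) = 7/45 + 1/45 + 1/45 + 0 = 1/5
  P(Y=1) = 2/45 + 7/45 + 2/45 + 0 = 11/45
  P(Y=2) = 1/45 + 0 + 2/15 + 1/45 = 8/45
  P(Y=3) = 1/15 + 1/45 + 4/45 + 1/5 = 17/45
H(X|Y) = Σ_y P(y)·H(X|Y=y):
  Y=0: P(Y=0) = 1/5, P(X|Y=0) = (7/9, 1/9, 1/9, 0) → H(X|Y=0) = 0.986427
  Y=1: P(Y=1) = 11/45, P(X|Y=1) = (2/11, 7/11, 2/11, 0) → H(X|Y=1) = 1.309297
  Y=2: P(Y=2) = 8/45, P(X|Y=2) = (1/8, 0, 3/4, 1/8) → H(X|Y=2) = 1.061278
  Y=3: P(Y=3) = 17/45, P(X|Y=3) = (3/17, 1/17, 4/17, 9/17) → H(X|Y=3) = 1.658980
H(X|Y) = (1/5)·0.986427 + (11/45)·1.309297 + (8/45)·1.061278 + (17/45)·1.658980 = 1.33273 bits

I(X;Y) = H(X) - H(X|Y) = 1.98163 - 1.33273 = 0.6489 bits

Cross-check via I(X;Y) = H(X) + H(Y) - H(X,Y): computing H(Y) from the column sums and H(X,Y) from the 16 cells in the same way gives H(Y) = 1.93474 bits and H(X,Y) = 3.26748 bits, so
I(X;Y) = 1.98163 + 1.93474 - 3.26748 = 0.6489 bits ✓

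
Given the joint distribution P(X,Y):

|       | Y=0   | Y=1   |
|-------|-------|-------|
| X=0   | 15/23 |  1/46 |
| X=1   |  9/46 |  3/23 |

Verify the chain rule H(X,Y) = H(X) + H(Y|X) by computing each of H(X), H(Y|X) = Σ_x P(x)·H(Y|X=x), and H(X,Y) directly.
H(X) = 0.9109 bits, H(Y|X) = 0.4552 bits, H(X,Y) = 1.3660 bits

Marginal of X (row sums):
  P(X=0) = 15/23 + 1/46 = 31/46
  P(X=1) = 9/46 + 3/23 = 15/46
H(X) = -[(31/46)·log₂(31/46) + (15/46)·log₂(15/46)]
  = 0.383703 + 0.527175 = 0.9109 bits

H(Y|X) = Σ_x P(x)·H(Y|X=x):
  X=0: P(X=0) = 31/46, P(Y|X=0) = (30/31, 1/31) → H(Y|X=0) = 0.205593
  X=1: P(X=1) = 15/46, P(Y|X=1) = (3/5, 2/5) → H(Y|X=1) = 0.970951
H(Y|X) = (31/46)·0.205593 + (15/46)·0.970951 = 0.4552 bits

H(X,Y) = -Σ_{x,y} P(x,y) log₂ P(x,y). Per-cell terms -P(x,y)·log₂P(x,y):
  X=0: 0.402177, 0.120077
  X=1: 0.460494, 0.383296
Sum of the 4 terms: H(X,Y) = 1.3660 bits

Chain rule check:
  H(X) + H(Y|X) = 0.9109 + 0.4552 = 1.3661 bits
  H(X,Y) = 1.3660 bits
✓ Chain rule verified (Δ = 0.0001 is 4-dp rounding noise: each of the three values was rounded independently).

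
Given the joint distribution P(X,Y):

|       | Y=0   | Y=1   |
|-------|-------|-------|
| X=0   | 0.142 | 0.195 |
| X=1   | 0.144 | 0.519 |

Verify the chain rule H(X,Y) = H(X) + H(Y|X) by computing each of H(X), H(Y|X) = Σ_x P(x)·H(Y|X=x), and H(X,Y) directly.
H(X) = 0.9219 bits, H(Y|X) = 0.8315 bits, H(X,Y) = 1.7535 bits

Marginal of X (row sums):
  P(X=0) = 0.142 + 0.195 = 0.337
  P(X=1) = 0.144 + 0.519 = 0.663
H(X) = -[0.337·log₂(0.337) + 0.663·log₂(0.663)]
  = 0.5288 + 0.3931 = 0.9219 bits

H(Y|X) = Σ_x P(x)·H(Y|X=x):
  X=0: P(X=0) = 0.337, P(Y|X=0) = (142/337, 195/337) → H(Y|X=0) = 0.9821
  X=1: P(X=1) = 0.663, P(Y|X=1) = (48/221, 173/221) → H(Y|X=1) = 0.7550
H(Y|X) = 0.337·0.9821 + 0.663·0.7550 = 0.8315 bits

H(X,Y) = -Σ_{x,y} P(x,y) log₂ P(x,y). Per-cell terms -P(x,y)·log₂P(x,y):
  X=0: 0.3999, 0.4599
  X=1: 0.4026, 0.4911
Sum of the 4 terms: H(X,Y) = 1.7535 bits

Chain rule check:
  H(X) + H(Y|X) = 0.9219 + 0.8315 = 1.7534 bits
  H(X,Y) = 1.7535 bits
✓ Chain rule verified (Δ = 0.0001 is 4-dp rounding noise: each of the three values was rounded independently).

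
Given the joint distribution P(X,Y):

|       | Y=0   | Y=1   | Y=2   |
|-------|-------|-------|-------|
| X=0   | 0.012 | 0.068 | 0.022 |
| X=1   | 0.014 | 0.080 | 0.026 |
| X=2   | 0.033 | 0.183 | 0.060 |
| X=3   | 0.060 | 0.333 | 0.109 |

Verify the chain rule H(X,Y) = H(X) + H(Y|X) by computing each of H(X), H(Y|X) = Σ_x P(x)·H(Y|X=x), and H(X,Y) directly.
H(X) = 1.7147 bits, H(Y|X) = 1.2360 bits, H(X,Y) = 2.9507 bits

Marginal of X (row sums):
  P(X=0) = 0.012 + 0.068 + 0.022 = 0.102
  P(X=1) = 0.014 + 0.080 + 0.026 = 0.120
  P(X=2) = 0.033 + 0.183 + 0.060 = 0.276
  P(X=3) = 0.060 + 0.333 + 0.109 = 0.502
H(X) = -[0.102·log₂(0.102) + 0.120·log₂(0.120) + 0.276·log₂(0.276) + 0.502·log₂(0.502)]
  = 0.33592 + 0.36707 + 0.51260 + 0.49911 = 1.7147 bits

H(Y|X) = Σ_x P(x)·H(Y|X=x):
  X=0: P(X=0) = 0.102, P(Y|X=0) = (2/17, 2/3, 11/51) → H(Y|X=0) = 1.23052
  X=1: P(X=1) = 0.120, P(Y|X=1) = (7/60, 2/3, 13/60) → H(Y|X=1) = 1.22965
  X=2: P(X=2) = 0.276, P(Y|X=2) = (11/92, 61/92, 5/23) → H(Y|X=2) = 1.23805
  X=3: P(X=3) = 0.502, P(Y|X=3) = (30/251, 333/502, 109/502) → H(Y|X=3) = 1.23752
H(Y|X) = 0.102·1.23052 + 0.120·1.22965 + 0.276·1.23805 + 0.502·1.23752 = 1.2360 bits

H(X,Y) = -Σ_{x,y} P(x,y) log₂ P(x,y). Per-cell terms -P(x,y)·log₂P(x,y):
  X=0: 0.07657, 0.26373, 0.12114
  X=1: 0.08622, 0.29151, 0.13690
  X=2: 0.16241, 0.44837, 0.24353
  X=3: 0.24353, 0.52827, 0.34854
Sum of the 12 terms: H(X,Y) = 2.9507 bits

Chain rule check:
  H(X) + H(Y|X) = 1.7147 + 1.2360 = 2.9507 bits
  H(X,Y) = 2.9507 bits
✓ Chain rule verified.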